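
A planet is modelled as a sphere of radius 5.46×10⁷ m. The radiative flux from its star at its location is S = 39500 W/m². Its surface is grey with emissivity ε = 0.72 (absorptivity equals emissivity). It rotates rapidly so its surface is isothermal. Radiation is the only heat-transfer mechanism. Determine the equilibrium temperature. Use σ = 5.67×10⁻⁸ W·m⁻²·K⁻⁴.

T ≈ 646 K

At equilibrium, absorbed power = emitted power.
Absorbing cross-section = πr² = 9.366×10¹⁵ m²; emitting surface = 4πr² = 3.746×10¹⁶ m² (ratio 4).
εS·A_cross = εσ·A_surf·T⁴  ⇒  T⁴ = S/(4σ)   (ε cancels).
T⁴ = 39500/(4·5.67×10⁻⁸) = 1.742×10¹¹ K⁴.
T = (1.742×10¹¹)^(1/4).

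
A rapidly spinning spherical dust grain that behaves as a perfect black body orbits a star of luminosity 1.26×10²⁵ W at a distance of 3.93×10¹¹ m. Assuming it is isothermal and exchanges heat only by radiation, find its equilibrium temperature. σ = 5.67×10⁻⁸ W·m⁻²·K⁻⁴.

First find the stellar flux at distance d: S = L/(4πd²) = 1.26×10²⁵/(4π·(3.93×10¹¹)²) = 6.492 W/m².
For an isothermal sphere, absorbed (1−a)S·πr² = emitted σ·4πr²·T⁴, so T⁴ = (1−a)S/(4σ).
T⁴ = 1.00·6.492/(4·5.67×10⁻⁸) = 2.862×10⁷ K⁴.

T ≈ 73.1 K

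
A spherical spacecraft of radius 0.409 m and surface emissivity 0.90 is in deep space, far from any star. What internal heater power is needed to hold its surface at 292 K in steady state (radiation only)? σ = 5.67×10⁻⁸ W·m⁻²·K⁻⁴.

P ≈ 780 W

P = εσ·4πr²·T⁴.
4πr² = 2.102 m²; T⁴ = 7.270×10⁹ K⁴.
P = 0.90·5.67×10⁻⁸·2.102·7.270×10⁹.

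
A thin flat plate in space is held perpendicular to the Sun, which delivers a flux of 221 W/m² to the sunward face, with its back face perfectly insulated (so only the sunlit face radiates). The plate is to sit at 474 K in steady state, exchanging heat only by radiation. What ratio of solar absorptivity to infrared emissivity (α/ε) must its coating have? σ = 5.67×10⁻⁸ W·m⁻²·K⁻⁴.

α/ε ≈ 13.0

Balance: αS·A = εσ·1A·T⁴ ⇒ α/ε = σT⁴/S.
α/ε = 5.67×10⁻⁸·(474)⁴/221 = 5.67×10⁻⁸·5.048×10¹⁰/221.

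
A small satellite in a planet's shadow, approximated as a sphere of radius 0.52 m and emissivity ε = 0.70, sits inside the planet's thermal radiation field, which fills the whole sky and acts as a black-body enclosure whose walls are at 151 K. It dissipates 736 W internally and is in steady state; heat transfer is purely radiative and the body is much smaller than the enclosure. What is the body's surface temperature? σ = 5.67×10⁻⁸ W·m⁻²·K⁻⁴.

For a small grey body in a large enclosure, net radiated power = εσA(T⁴ − T_w⁴).
Steady state: P = εσA(T⁴ − T_w⁴) with A = 4πr² = 3.398 m².
T⁴ = P/(εσA) + T_w⁴ = 736/(0.70·5.67×10⁻⁸·3.398) + (151)⁴
    = 5.457×10⁹ + 5.199×10⁸ = 5.977×10⁹ K⁴.

T ≈ 278 K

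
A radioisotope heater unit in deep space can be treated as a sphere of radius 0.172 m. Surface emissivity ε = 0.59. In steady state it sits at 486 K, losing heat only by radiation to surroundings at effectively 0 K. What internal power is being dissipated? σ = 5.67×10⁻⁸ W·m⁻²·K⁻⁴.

P ≈ 694 W

Steady state: P = εσA T⁴.
A = 4πr² = 0.3718 m²; T⁴ = (486)⁴ = 5.579×10¹⁰ K⁴.
P = 0.59 × 5.67×10⁻⁸ × 0.3718 × 5.579×10¹⁰.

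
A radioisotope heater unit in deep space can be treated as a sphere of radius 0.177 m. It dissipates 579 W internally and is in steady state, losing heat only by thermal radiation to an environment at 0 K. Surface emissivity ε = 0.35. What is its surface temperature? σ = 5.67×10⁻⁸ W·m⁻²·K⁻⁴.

Steady state: internal power = radiated power, P = εσA T⁴.
Radiating area A = 4πr² = 0.3937 m².
T⁴ = P/(εσA) = 579/(0.35·5.67×10⁻⁸·0.3937) = 7.411×10¹⁰ K⁴.
T = (7.411×10¹⁰)^(1/4).

T ≈ 522 K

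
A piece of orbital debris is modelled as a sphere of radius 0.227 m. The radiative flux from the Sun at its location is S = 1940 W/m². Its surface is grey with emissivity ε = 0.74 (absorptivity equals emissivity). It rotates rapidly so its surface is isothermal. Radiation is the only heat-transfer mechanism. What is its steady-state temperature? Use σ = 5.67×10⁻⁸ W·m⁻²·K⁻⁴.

At equilibrium, absorbed power = emitted power.
Absorbing cross-section = πr² = 0.1619 m²; emitting surface = 4πr² = 0.6475 m² (ratio 4).
εS·A_cross = εσ·A_surf·T⁴  ⇒  T⁴ = S/(4σ)   (ε cancels).
T⁴ = 1940/(4·5.67×10⁻⁸) = 8.554×10⁹ K⁴.
T = (8.554×10⁹)^(1/4).

T ≈ 304 K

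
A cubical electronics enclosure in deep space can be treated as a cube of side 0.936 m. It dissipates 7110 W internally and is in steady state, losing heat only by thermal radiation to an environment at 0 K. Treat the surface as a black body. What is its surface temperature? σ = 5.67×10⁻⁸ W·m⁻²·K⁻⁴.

T ≈ 393 K

Steady state: internal power = radiated power, P = εσA T⁴.
Radiating area A = 6L² = 5.257 m².
T⁴ = P/(εσA) = 7110/(1.0·5.67×10⁻⁸·5.257) = 2.386×10¹⁰ K⁴.
T = (2.386×10¹⁰)^(1/4).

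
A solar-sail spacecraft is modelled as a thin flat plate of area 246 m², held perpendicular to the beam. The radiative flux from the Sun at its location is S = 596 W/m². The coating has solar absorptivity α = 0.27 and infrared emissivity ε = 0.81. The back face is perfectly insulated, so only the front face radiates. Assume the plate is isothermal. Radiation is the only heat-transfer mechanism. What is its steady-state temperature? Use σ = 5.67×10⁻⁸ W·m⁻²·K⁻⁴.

T ≈ 243 K

At equilibrium, absorbed power = emitted power.
Absorbing cross-section = A = 246.0 m²; emitting surface = A = 246.0 m² (ratio 1).
αS·A_cross = εσ·A_surf·T⁴  ⇒  T⁴ = αS/(ε·1σ).
T⁴ = 0.270·596/(0.81·1·5.67×10⁻⁸) = 3.504×10⁹ K⁴.
T = (3.504×10⁹)^(1/4).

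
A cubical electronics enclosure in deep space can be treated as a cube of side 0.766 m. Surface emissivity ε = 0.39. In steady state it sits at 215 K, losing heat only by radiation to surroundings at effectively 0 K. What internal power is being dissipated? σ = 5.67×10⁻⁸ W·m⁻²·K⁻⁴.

P ≈ 166 W

Steady state: P = εσA T⁴.
A = 6L² = 3.521 m²; T⁴ = (215)⁴ = 2.137×10⁹ K⁴.
P = 0.39 × 5.67×10⁻⁸ × 3.521 × 2.137×10⁹.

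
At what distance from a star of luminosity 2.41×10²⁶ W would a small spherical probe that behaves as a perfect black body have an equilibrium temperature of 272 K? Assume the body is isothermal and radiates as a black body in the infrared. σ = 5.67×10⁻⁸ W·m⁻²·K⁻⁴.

d ≈ 1.24×10¹¹ m

For an isothermal black-emitting sphere, (1−a)S·πr² = σ·4πr²·T⁴ ⇒ S = 4σT⁴/(1−a).
S = 4·5.67×10⁻⁸·(272)⁴/1.00 = 1241 W/m².
Flux falls as S = L/(4πd²), so d = √(L/(4πS)) = √(2.41×10²⁶/(4π·1241)).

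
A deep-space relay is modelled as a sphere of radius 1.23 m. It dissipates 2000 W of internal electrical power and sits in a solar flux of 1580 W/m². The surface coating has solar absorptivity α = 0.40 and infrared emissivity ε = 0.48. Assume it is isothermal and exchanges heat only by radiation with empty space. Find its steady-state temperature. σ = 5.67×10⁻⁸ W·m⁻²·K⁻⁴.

T ≈ 314 K

At steady state, absorbed solar power + internal power = radiated power.
Absorbed: α·S·A_cross = 0.40·1580·4.753 = 3004 W (cross-section πr²).
Total input = 3004 + 2000 = 5004 W.
Radiated: εσ·A_surf·T⁴ with A_surf = 4πr² = 19.01 m².
T⁴ = 5004/(0.48·5.67×10⁻⁸·19.01) = 9.671×10⁹ K⁴.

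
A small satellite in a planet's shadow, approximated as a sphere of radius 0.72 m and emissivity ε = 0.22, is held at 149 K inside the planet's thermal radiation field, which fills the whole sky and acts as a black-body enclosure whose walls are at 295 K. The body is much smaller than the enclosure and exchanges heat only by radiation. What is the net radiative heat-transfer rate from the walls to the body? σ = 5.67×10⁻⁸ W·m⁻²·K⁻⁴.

For a small grey body in a large enclosure: P_net = εσA(T_body⁴ − T_wall⁴).
A = 4πr² = 6.514 m²; T_body⁴ − T_wall⁴ = 4.929×10⁸ − 7.573×10⁹ = -7.080×10⁹ K⁴.
|P_net| = 0.22·5.67×10⁻⁸·6.514·7.080×10⁹.

P_net ≈ 575 W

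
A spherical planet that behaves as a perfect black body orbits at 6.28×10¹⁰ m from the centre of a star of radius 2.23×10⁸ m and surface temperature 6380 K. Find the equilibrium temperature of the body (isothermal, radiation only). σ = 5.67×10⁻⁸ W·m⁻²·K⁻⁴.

T ≈ 269 K

The star's surface emits σT_*⁴; at distance d the flux is S = σT_*⁴(R_*/d)².
S = 5.67×10⁻⁸·(6380)⁴·(2.23×10⁸/6.28×10¹⁰)² = 1185 W/m².
For an isothermal sphere T⁴ = (1−a)S/(4σ) = 5.223×10⁹ K⁴.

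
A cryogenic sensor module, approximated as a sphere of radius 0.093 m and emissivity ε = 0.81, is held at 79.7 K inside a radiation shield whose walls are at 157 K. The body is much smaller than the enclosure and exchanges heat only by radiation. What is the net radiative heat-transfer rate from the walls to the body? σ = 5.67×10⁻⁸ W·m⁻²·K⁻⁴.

For a small grey body in a large enclosure: P_net = εσA(T_body⁴ − T_wall⁴).
A = 4πr² = 0.1087 m²; T_body⁴ − T_wall⁴ = 4.035×10⁷ − 6.076×10⁸ = -5.672×10⁸ K⁴.
|P_net| = 0.81·5.67×10⁻⁸·0.1087·5.672×10⁸.

P_net ≈ 2.83 W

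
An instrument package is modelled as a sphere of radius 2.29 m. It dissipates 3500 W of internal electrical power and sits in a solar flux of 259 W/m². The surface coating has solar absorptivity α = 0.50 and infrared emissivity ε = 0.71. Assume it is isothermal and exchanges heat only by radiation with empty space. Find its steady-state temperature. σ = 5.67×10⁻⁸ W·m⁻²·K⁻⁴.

T ≈ 215 K

At steady state, absorbed solar power + internal power = radiated power.
Absorbed: α·S·A_cross = 0.50·259·16.47 = 2133 W (cross-section πr²).
Total input = 2133 + 3500 = 5633 W.
Radiated: εσ·A_surf·T⁴ with A_surf = 4πr² = 65.90 m².
T⁴ = 5633/(0.71·5.67×10⁻⁸·65.90) = 2.124×10⁹ K⁴.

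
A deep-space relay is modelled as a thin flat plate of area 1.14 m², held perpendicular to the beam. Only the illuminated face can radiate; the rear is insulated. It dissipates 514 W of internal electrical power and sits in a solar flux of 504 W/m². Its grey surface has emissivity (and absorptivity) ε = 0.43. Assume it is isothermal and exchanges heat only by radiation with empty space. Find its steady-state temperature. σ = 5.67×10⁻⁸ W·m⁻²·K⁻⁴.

T ≈ 407 K

At steady state, absorbed solar power + internal power = radiated power.
Absorbed: α·S·A_cross = 0.43·504·1.140 = 247.1 W (cross-section A).
Total input = 247.1 + 514 = 761.1 W.
Radiated: εσ·A_surf·T⁴ with A_surf = A = 1.140 m².
T⁴ = 761.1/(0.43·5.67×10⁻⁸·1.140) = 2.738×10¹⁰ K⁴.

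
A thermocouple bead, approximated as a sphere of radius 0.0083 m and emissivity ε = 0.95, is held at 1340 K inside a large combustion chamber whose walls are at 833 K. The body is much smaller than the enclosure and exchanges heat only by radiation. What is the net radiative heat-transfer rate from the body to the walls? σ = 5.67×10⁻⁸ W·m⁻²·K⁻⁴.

P_net ≈ 128 W

For a small grey body in a large enclosure: P_net = εσA(T_body⁴ − T_wall⁴).
A = 4πr² = 8.657×10⁻⁴ m²; T_body⁴ − T_wall⁴ = 3.224×10¹² − 4.815×10¹¹ = 2.743×10¹² K⁴.
|P_net| = 0.95·5.67×10⁻⁸·8.657×10⁻⁴·2.743×10¹².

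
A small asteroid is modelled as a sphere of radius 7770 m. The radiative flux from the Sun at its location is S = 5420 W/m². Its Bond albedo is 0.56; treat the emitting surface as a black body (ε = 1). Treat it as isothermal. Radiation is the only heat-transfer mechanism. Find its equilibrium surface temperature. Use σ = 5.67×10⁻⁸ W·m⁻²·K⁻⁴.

At equilibrium, absorbed power = emitted power.
Absorbing cross-section = πr² = 1.897×10⁸ m²; emitting surface = 4πr² = 7.587×10⁸ m² (ratio 4).
(1−a)S·A_cross = εσ·A_surf·T⁴  ⇒  T⁴ = (1−a)S/(4σ).
T⁴ = 0.440·5420/(4·5.67×10⁻⁸) = 1.051×10¹⁰ K⁴.
T = (1.051×10¹⁰)^(1/4).

T ≈ 320 K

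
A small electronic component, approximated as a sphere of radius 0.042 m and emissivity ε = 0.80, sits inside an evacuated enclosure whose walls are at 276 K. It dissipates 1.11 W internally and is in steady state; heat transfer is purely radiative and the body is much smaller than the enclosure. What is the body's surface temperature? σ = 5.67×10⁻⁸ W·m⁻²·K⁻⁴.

T ≈ 288 K

For a small grey body in a large enclosure, net radiated power = εσA(T⁴ − T_w⁴).
Steady state: P = εσA(T⁴ − T_w⁴) with A = 4πr² = 0.02217 m².
T⁴ = P/(εσA) + T_w⁴ = 1.11/(0.80·5.67×10⁻⁸·0.02217) + (276)⁴
    = 1.104×10⁹ + 5.803×10⁹ = 6.907×10⁹ K⁴.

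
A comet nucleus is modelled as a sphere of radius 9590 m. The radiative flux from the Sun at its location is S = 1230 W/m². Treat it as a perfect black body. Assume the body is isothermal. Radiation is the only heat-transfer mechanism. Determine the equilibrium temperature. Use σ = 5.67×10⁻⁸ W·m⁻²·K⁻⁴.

At equilibrium, absorbed power = emitted power.
Absorbing cross-section = πr² = 2.889×10⁸ m²; emitting surface = 4πr² = 1.156×10⁹ m² (ratio 4).
S·A_cross = εσ·A_surf·T⁴  ⇒  T⁴ = S/(4σ).
T⁴ = 1.00·1230/(4·5.67×10⁻⁸) = 5.423×10⁹ K⁴.
T = (5.423×10⁹)^(1/4).

T ≈ 271 K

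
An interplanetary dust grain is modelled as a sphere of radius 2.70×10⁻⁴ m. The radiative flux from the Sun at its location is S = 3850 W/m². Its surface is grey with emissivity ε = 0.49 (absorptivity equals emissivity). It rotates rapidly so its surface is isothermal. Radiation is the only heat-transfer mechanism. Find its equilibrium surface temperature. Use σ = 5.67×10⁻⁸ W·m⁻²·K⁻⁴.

At equilibrium, absorbed power = emitted power.
Absorbing cross-section = πr² = 2.290×10⁻⁷ m²; emitting surface = 4πr² = 9.161×10⁻⁷ m² (ratio 4).
εS·A_cross = εσ·A_surf·T⁴  ⇒  T⁴ = S/(4σ)   (ε cancels).
T⁴ = 3850/(4·5.67×10⁻⁸) = 1.698×10¹⁰ K⁴.
T = (1.698×10¹⁰)^(1/4).

T ≈ 361 K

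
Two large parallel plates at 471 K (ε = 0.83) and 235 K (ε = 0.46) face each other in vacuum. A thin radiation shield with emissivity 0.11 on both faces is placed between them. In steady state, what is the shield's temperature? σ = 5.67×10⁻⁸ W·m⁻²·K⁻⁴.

In steady state the net flux on the hot side equals that on the cold side.
σ(T₁⁴−T_s⁴)/D₁ = σ(T_s⁴−T₂⁴)/D₂, with D₁ = 1/ε₁+1/ε_s−1 = 9.296, D₂ = 1/ε_s+1/ε₂−1 = 10.26.
Solve for T_s⁴: T_s⁴ = (D₂·T₁⁴ + D₁·T₂⁴)/(D₁+D₂) = 2.728×10¹⁰ K⁴.

T_s ≈ 406 K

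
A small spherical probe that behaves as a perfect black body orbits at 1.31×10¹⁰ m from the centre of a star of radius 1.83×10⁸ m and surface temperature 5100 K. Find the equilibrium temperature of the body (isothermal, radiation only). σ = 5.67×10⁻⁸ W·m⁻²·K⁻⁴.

T ≈ 426 K

The star's surface emits σT_*⁴; at distance d the flux is S = σT_*⁴(R_*/d)².
S = 5.67×10⁻⁸·(5100)⁴·(1.83×10⁸/1.31×10¹⁰)² = 7486 W/m².
For an isothermal sphere T⁴ = (1−a)S/(4σ) = 3.301×10¹⁰ K⁴.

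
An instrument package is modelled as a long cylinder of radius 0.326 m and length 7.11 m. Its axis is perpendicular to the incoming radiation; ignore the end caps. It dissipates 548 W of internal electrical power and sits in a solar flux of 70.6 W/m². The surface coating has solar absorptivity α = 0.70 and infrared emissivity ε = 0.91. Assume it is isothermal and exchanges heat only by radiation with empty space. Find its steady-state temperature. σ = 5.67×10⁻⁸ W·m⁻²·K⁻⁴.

At steady state, absorbed solar power + internal power = radiated power.
Absorbed: α·S·A_cross = 0.70·70.6·4.636 = 229.1 W (cross-section 2rL).
Total input = 229.1 + 548 = 777.1 W.
Radiated: εσ·A_surf·T⁴ with A_surf = 2πrL = 14.56 m².
T⁴ = 777.1/(0.91·5.67×10⁻⁸·14.56) = 1.034×10⁹ K⁴.

T ≈ 179 K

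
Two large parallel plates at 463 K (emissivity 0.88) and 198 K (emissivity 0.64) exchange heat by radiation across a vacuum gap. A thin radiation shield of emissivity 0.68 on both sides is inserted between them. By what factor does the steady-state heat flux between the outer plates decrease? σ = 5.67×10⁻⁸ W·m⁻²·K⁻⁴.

Without shield: q₀ = σΔ(T⁴)/(1/ε₁+1/ε₂−1) with denominator 1.699.
With shield the two gaps are in series; the resistances add: (1/ε₁+1/ε_s−1)+(1/ε_s+1/ε₂−1) = 1.607+2.033 = 3.640.
Heat-flux ratio q₀/q = 3.640/1.699.

factor ≈ 2.14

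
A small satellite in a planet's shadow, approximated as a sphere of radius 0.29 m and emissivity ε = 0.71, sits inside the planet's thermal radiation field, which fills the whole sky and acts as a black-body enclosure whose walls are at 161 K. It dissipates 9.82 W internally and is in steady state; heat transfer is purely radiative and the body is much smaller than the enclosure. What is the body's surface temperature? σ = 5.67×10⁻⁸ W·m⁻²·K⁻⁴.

For a small grey body in a large enclosure, net radiated power = εσA(T⁴ − T_w⁴).
Steady state: P = εσA(T⁴ − T_w⁴) with A = 4πr² = 1.057 m².
T⁴ = P/(εσA) + T_w⁴ = 9.82/(0.71·5.67×10⁻⁸·1.057) + (161)⁴
    = 2.308×10⁸ + 6.719×10⁸ = 9.027×10⁸ K⁴.

T ≈ 173 K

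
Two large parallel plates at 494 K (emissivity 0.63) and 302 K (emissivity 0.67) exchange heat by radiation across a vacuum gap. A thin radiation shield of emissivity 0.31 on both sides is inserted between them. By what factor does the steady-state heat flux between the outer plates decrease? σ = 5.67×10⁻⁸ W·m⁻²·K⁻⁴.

Without shield: q₀ = σΔ(T⁴)/(1/ε₁+1/ε₂−1) with denominator 2.080.
With shield the two gaps are in series; the resistances add: (1/ε₁+1/ε_s−1)+(1/ε_s+1/ε₂−1) = 3.813+3.718 = 7.531.
Heat-flux ratio q₀/q = 7.531/2.080.

factor ≈ 3.62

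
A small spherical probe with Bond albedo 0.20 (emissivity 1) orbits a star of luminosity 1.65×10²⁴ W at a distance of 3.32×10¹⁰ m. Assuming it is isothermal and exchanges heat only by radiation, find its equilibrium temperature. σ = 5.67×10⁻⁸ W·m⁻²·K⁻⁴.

First find the stellar flux at distance d: S = L/(4πd²) = 1.65×10²⁴/(4π·(3.32×10¹⁰)²) = 119.1 W/m².
For an isothermal sphere, absorbed (1−a)S·πr² = emitted σ·4πr²·T⁴, so T⁴ = (1−a)S/(4σ).
T⁴ = 0.800·119.1/(4·5.67×10⁻⁸) = 4.202×10⁸ K⁴.

T ≈ 143 K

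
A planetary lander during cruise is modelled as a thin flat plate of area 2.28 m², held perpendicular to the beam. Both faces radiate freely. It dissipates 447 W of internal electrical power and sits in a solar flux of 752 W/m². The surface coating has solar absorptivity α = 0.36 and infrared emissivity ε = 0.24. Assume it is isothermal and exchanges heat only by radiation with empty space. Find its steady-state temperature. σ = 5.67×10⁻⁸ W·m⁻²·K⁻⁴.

At steady state, absorbed solar power + internal power = radiated power.
Absorbed: α·S·A_cross = 0.36·752·2.280 = 617.2 W (cross-section A).
Total input = 617.2 + 447 = 1064 W.
Radiated: εσ·A_surf·T⁴ with A_surf = 2A = 4.560 m².
T⁴ = 1064/(0.24·5.67×10⁻⁸·4.560) = 1.715×10¹⁰ K⁴.

T ≈ 362 K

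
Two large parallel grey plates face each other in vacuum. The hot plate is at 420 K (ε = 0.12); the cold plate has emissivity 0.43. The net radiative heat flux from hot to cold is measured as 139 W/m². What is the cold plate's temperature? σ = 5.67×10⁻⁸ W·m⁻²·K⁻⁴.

T₂ ≈ 294 K

q = σ(T₁⁴ − T₂⁴)/(1/ε₁ + 1/ε₂ − 1); denominator = 9.659.
T₂⁴ = T₁⁴ − q·(1/ε₁+1/ε₂−1)/σ = 3.112×10¹⁰ − 139·9.659/5.67×10⁻⁸
    = 7.438×10⁹ K⁴.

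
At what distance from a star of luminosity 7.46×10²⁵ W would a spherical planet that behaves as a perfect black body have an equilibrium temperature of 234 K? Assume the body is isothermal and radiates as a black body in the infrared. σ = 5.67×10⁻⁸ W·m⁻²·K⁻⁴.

For an isothermal black-emitting sphere, (1−a)S·πr² = σ·4πr²·T⁴ ⇒ S = 4σT⁴/(1−a).
S = 4·5.67×10⁻⁸·(234)⁴/1.00 = 680.0 W/m².
Flux falls as S = L/(4πd²), so d = √(L/(4πS)) = √(7.46×10²⁵/(4π·680.0)).

d ≈ 9.34×10¹⁰ m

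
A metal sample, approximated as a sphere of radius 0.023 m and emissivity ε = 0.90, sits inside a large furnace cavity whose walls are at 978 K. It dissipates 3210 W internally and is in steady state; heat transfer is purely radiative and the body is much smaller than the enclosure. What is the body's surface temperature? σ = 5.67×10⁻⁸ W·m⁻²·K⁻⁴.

For a small grey body in a large enclosure, net radiated power = εσA(T⁴ − T_w⁴).
Steady state: P = εσA(T⁴ − T_w⁴) with A = 4πr² = 0.006648 m².
T⁴ = P/(εσA) + T_w⁴ = 3210/(0.90·5.67×10⁻⁸·0.006648) + (978)⁴
    = 9.463×10¹² + 9.149×10¹¹ = 1.038×10¹³ K⁴.

T ≈ 1790 K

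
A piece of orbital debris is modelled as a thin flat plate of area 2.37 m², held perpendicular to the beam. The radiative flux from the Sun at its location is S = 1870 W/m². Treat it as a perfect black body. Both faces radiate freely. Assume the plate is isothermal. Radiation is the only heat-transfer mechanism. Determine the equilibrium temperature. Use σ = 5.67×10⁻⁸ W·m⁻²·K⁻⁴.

T ≈ 358 K

At equilibrium, absorbed power = emitted power.
Absorbing cross-section = A = 2.370 m²; emitting surface = 2A = 4.740 m² (ratio 2).
S·A_cross = εσ·A_surf·T⁴  ⇒  T⁴ = S/(2σ).
T⁴ = 1.00·1870/(2·5.67×10⁻⁸) = 1.649×10¹⁰ K⁴.
T = (1.649×10¹⁰)^(1/4).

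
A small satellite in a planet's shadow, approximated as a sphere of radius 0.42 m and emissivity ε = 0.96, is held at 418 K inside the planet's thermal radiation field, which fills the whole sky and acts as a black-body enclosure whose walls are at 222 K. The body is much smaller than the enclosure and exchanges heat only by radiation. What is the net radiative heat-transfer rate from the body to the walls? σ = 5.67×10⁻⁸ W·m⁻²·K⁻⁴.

For a small grey body in a large enclosure: P_net = εσA(T_body⁴ − T_wall⁴).
A = 4πr² = 2.217 m²; T_body⁴ − T_wall⁴ = 3.053×10¹⁰ − 2.429×10⁹ = 2.810×10¹⁰ K⁴.
|P_net| = 0.96·5.67×10⁻⁸·2.217·2.810×10¹⁰.

P_net ≈ 3390 W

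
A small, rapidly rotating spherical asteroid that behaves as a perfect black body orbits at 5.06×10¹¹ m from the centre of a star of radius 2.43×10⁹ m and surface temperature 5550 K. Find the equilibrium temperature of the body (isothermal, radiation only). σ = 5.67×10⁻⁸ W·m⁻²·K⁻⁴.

T ≈ 272 K

The star's surface emits σT_*⁴; at distance d the flux is S = σT_*⁴(R_*/d)².
S = 5.67×10⁻⁸·(5550)⁴·(2.43×10⁹/5.06×10¹¹)² = 1241 W/m².
For an isothermal sphere T⁴ = (1−a)S/(4σ) = 5.470×10⁹ K⁴.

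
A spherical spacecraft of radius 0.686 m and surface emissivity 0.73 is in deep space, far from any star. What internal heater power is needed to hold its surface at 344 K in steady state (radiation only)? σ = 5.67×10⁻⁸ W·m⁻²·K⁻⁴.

P = εσ·4πr²·T⁴.
4πr² = 5.914 m²; T⁴ = 1.400×10¹⁰ K⁴.
P = 0.73·5.67×10⁻⁸·5.914·1.400×10¹⁰.

P ≈ 3430 W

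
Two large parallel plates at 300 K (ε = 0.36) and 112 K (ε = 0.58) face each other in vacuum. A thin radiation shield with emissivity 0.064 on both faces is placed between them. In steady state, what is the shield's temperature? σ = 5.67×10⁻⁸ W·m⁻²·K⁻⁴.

T_s ≈ 252 K

In steady state the net flux on the hot side equals that on the cold side.
σ(T₁⁴−T_s⁴)/D₁ = σ(T_s⁴−T₂⁴)/D₂, with D₁ = 1/ε₁+1/ε_s−1 = 17.40, D₂ = 1/ε_s+1/ε₂−1 = 16.35.
Solve for T_s⁴: T_s⁴ = (D₂·T₁⁴ + D₁·T₂⁴)/(D₁+D₂) = 4.005×10⁹ K⁴.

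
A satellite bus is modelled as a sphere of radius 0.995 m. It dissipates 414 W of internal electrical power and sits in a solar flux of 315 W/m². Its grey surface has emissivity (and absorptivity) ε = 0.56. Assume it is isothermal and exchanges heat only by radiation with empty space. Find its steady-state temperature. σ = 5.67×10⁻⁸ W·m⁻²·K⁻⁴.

T ≈ 222 K

At steady state, absorbed solar power + internal power = radiated power.
Absorbed: α·S·A_cross = 0.56·315·3.110 = 548.6 W (cross-section πr²).
Total input = 548.6 + 414 = 962.6 W.
Radiated: εσ·A_surf·T⁴ with A_surf = 4πr² = 12.44 m².
T⁴ = 962.6/(0.56·5.67×10⁻⁸·12.44) = 2.437×10⁹ K⁴.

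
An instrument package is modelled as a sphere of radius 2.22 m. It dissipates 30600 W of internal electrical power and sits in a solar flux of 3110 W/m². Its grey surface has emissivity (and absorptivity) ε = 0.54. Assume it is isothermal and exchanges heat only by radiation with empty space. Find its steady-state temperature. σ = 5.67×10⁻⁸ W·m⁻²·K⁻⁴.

T ≈ 416 K

At steady state, absorbed solar power + internal power = radiated power.
Absorbed: α·S·A_cross = 0.54·3110·15.48 = 26000 W (cross-section πr²).
Total input = 26000 + 30600 = 56600 W.
Radiated: εσ·A_surf·T⁴ with A_surf = 4πr² = 61.93 m².
T⁴ = 56600/(0.54·5.67×10⁻⁸·61.93) = 2.985×10¹⁰ K⁴.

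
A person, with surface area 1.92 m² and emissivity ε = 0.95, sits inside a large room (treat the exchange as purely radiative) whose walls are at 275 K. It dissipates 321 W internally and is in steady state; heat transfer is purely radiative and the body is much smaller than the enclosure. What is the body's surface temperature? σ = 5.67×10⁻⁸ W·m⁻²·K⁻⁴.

For a small grey body in a large enclosure, net radiated power = εσA(T⁴ − T_w⁴).
Steady state: P = εσA(T⁴ − T_w⁴) with A = 1.92 m².
T⁴ = P/(εσA) + T_w⁴ = 321/(0.95·5.67×10⁻⁸·1.920) + (275)⁴
    = 3.104×10⁹ + 5.719×10⁹ = 8.823×10⁹ K⁴.

T ≈ 306 K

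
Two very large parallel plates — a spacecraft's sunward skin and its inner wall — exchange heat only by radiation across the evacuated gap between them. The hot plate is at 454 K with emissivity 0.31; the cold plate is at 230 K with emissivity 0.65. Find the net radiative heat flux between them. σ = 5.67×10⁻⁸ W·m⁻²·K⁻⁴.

q ≈ 598 W/m²

For two infinite grey parallel plates, q = σ(T₁⁴ − T₂⁴)/(1/ε₁ + 1/ε₂ − 1).
T₁⁴ − T₂⁴ = 4.248×10¹⁰ − 2.798×10⁹ = 3.969×10¹⁰ K⁴.
1/ε₁ + 1/ε₂ − 1 = 3.226 + 1.538 − 1 = 3.764.
q = 5.67×10⁻⁸ × 3.969×10¹⁰ / 3.764.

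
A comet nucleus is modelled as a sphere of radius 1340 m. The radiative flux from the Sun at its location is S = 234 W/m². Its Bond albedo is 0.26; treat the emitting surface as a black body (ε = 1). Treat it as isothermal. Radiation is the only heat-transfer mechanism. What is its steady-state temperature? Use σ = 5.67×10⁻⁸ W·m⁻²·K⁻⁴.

At equilibrium, absorbed power = emitted power.
Absorbing cross-section = πr² = 5.641×10⁶ m²; emitting surface = 4πr² = 2.256×10⁷ m² (ratio 4).
(1−a)S·A_cross = εσ·A_surf·T⁴  ⇒  T⁴ = (1−a)S/(4σ).
T⁴ = 0.740·234/(4·5.67×10⁻⁸) = 7.635×10⁸ K⁴.
T = (7.635×10⁸)^(1/4).

T ≈ 166 K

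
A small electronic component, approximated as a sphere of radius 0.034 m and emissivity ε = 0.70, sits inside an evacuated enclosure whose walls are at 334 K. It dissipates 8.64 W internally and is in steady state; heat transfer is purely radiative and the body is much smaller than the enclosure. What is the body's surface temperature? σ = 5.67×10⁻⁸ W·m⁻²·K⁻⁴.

T ≈ 407 K

For a small grey body in a large enclosure, net radiated power = εσA(T⁴ − T_w⁴).
Steady state: P = εσA(T⁴ − T_w⁴) with A = 4πr² = 0.01453 m².
T⁴ = P/(εσA) + T_w⁴ = 8.64/(0.70·5.67×10⁻⁸·0.01453) + (334)⁴
    = 1.499×10¹⁰ + 1.244×10¹⁰ = 2.743×10¹⁰ K⁴.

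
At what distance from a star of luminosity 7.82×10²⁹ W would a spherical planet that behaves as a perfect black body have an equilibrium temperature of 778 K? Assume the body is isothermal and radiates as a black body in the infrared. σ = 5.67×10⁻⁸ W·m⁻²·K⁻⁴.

For an isothermal black-emitting sphere, (1−a)S·πr² = σ·4πr²·T⁴ ⇒ S = 4σT⁴/(1−a).
S = 4·5.67×10⁻⁸·(778)⁴/1.00 = 83090 W/m².
Flux falls as S = L/(4πd²), so d = √(L/(4πS)) = √(7.82×10²⁹/(4π·83090)).

d ≈ 8.65×10¹¹ m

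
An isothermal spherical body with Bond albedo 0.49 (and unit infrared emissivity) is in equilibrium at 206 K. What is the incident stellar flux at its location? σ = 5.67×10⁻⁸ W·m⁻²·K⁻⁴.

(1−a)S·πr² = σ·4πr²·T⁴ ⇒ S = 4σT⁴/(1−a).
S = 4·5.67×10⁻⁸·1.801×10⁹/0.510.

S ≈ 801 W/m²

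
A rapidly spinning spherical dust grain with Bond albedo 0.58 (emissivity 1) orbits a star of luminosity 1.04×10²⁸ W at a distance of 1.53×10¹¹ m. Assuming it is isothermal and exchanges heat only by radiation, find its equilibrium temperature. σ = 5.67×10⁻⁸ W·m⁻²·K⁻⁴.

First find the stellar flux at distance d: S = L/(4πd²) = 1.04×10²⁸/(4π·(1.53×10¹¹)²) = 35350 W/m².
For an isothermal sphere, absorbed (1−a)S·πr² = emitted σ·4πr²·T⁴, so T⁴ = (1−a)S/(4σ).
T⁴ = 0.420·35350/(4·5.67×10⁻⁸) = 6.547×10¹⁰ K⁴.

T ≈ 506 K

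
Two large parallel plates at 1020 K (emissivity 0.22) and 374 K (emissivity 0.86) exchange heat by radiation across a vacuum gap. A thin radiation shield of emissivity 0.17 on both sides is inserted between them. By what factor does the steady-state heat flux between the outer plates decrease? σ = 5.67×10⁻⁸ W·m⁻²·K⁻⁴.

Without shield: q₀ = σΔ(T⁴)/(1/ε₁+1/ε₂−1) with denominator 4.708.
With shield the two gaps are in series; the resistances add: (1/ε₁+1/ε_s−1)+(1/ε_s+1/ε₂−1) = 9.428+6.045 = 15.47.
Heat-flux ratio q₀/q = 15.47/4.708.

factor ≈ 3.29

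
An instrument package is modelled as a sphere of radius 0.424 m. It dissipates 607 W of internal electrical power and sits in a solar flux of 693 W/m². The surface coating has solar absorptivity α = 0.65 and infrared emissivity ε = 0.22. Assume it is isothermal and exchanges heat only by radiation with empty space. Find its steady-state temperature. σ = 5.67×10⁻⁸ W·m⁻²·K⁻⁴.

T ≈ 418 K

At steady state, absorbed solar power + internal power = radiated power.
Absorbed: α·S·A_cross = 0.65·693·0.5648 = 254.4 W (cross-section πr²).
Total input = 254.4 + 607 = 861.4 W.
Radiated: εσ·A_surf·T⁴ with A_surf = 4πr² = 2.259 m².
T⁴ = 861.4/(0.22·5.67×10⁻⁸·2.259) = 3.057×10¹⁰ K⁴.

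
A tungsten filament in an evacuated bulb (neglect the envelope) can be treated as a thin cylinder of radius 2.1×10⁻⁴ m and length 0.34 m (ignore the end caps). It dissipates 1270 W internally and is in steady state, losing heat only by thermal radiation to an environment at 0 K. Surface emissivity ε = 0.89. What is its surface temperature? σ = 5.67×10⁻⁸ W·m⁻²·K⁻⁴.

T ≈ 2740 K

Steady state: internal power = radiated power, P = εσA T⁴.
Radiating area A = 2πrL = 4.486×10⁻⁴ m².
T⁴ = P/(εσA) = 1270/(0.89·5.67×10⁻⁸·4.486×10⁻⁴) = 5.610×10¹³ K⁴.
T = (5.610×10¹³)^(1/4).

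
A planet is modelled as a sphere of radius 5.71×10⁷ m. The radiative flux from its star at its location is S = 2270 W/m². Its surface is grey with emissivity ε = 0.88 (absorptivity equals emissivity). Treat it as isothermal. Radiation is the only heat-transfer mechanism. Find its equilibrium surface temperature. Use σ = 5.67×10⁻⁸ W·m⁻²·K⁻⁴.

T ≈ 316 K

At equilibrium, absorbed power = emitted power.
Absorbing cross-section = πr² = 1.024×10¹⁶ m²; emitting surface = 4πr² = 4.097×10¹⁶ m² (ratio 4).
εS·A_cross = εσ·A_surf·T⁴  ⇒  T⁴ = S/(4σ)   (ε cancels).
T⁴ = 2270/(4·5.67×10⁻⁸) = 1.001×10¹⁰ K⁴.
T = (1.001×10¹⁰)^(1/4).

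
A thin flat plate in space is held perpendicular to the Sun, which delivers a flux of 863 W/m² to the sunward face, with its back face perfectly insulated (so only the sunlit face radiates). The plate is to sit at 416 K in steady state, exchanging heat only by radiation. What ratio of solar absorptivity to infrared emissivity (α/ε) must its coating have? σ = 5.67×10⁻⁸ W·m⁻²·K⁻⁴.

α/ε ≈ 1.97

Balance: αS·A = εσ·1A·T⁴ ⇒ α/ε = σT⁴/S.
α/ε = 5.67×10⁻⁸·(416)⁴/863 = 5.67×10⁻⁸·2.995×10¹⁰/863.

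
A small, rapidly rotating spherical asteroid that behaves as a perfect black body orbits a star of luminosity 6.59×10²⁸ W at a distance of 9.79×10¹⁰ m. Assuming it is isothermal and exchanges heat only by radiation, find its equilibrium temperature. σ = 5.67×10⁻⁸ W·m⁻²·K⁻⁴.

First find the stellar flux at distance d: S = L/(4πd²) = 6.59×10²⁸/(4π·(9.79×10¹⁰)²) = 5.472×10⁵ W/m².
For an isothermal sphere, absorbed (1−a)S·πr² = emitted σ·4πr²·T⁴, so T⁴ = (1−a)S/(4σ).
T⁴ = 1.00·5.472×10⁵/(4·5.67×10⁻⁸) = 2.412×10¹² K⁴.

T ≈ 1250 K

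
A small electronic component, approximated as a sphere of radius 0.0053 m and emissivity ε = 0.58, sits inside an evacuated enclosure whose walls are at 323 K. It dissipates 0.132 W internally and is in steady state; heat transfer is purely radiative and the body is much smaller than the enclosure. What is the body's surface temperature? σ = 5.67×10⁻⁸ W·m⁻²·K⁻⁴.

T ≈ 386 K

For a small grey body in a large enclosure, net radiated power = εσA(T⁴ − T_w⁴).
Steady state: P = εσA(T⁴ − T_w⁴) with A = 4πr² = 3.530×10⁻⁴ m².
T⁴ = P/(εσA) + T_w⁴ = 0.132/(0.58·5.67×10⁻⁸·3.530×10⁻⁴) + (323)⁴
    = 1.137×10¹⁰ + 1.088×10¹⁰ = 2.226×10¹⁰ K⁴.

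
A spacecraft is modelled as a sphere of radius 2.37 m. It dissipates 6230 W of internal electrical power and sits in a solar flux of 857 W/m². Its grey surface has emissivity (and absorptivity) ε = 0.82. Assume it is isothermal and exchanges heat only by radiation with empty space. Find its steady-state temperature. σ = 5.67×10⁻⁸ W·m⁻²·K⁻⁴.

T ≈ 274 K

At steady state, absorbed solar power + internal power = radiated power.
Absorbed: α·S·A_cross = 0.82·857·17.65 = 12400 W (cross-section πr²).
Total input = 12400 + 6230 = 18630 W.
Radiated: εσ·A_surf·T⁴ with A_surf = 4πr² = 70.58 m².
T⁴ = 18630/(0.82·5.67×10⁻⁸·70.58) = 5.677×10⁹ K⁴.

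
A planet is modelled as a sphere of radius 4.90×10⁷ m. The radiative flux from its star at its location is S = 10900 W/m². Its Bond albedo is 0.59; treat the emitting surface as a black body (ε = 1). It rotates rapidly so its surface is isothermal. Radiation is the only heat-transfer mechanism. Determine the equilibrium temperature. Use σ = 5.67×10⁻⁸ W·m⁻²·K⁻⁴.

At equilibrium, absorbed power = emitted power.
Absorbing cross-section = πr² = 7.543×10¹⁵ m²; emitting surface = 4πr² = 3.017×10¹⁶ m² (ratio 4).
(1−a)S·A_cross = εσ·A_surf·T⁴  ⇒  T⁴ = (1−a)S/(4σ).
T⁴ = 0.410·10900/(4·5.67×10⁻⁸) = 1.970×10¹⁰ K⁴.
T = (1.970×10¹⁰)^(1/4).

T ≈ 375 K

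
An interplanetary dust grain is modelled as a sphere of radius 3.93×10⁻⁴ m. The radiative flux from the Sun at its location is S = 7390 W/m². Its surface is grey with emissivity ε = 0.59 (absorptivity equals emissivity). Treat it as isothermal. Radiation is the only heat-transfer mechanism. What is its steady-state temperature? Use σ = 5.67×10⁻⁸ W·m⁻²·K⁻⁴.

T ≈ 425 K

At equilibrium, absorbed power = emitted power.
Absorbing cross-section = πr² = 4.852×10⁻⁷ m²; emitting surface = 4πr² = 1.941×10⁻⁶ m² (ratio 4).
εS·A_cross = εσ·A_surf·T⁴  ⇒  T⁴ = S/(4σ)   (ε cancels).
T⁴ = 7390/(4·5.67×10⁻⁸) = 3.258×10¹⁰ K⁴.
T = (3.258×10¹⁰)^(1/4).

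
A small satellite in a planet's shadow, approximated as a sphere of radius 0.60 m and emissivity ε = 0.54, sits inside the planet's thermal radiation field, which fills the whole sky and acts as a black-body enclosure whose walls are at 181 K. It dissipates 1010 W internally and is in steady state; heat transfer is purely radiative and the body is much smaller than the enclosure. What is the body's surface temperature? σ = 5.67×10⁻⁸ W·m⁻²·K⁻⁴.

T ≈ 302 K

For a small grey body in a large enclosure, net radiated power = εσA(T⁴ − T_w⁴).
Steady state: P = εσA(T⁴ − T_w⁴) with A = 4πr² = 4.524 m².
T⁴ = P/(εσA) + T_w⁴ = 1010/(0.54·5.67×10⁻⁸·4.524) + (181)⁴
    = 7.292×10⁹ + 1.073×10⁹ = 8.365×10⁹ K⁴.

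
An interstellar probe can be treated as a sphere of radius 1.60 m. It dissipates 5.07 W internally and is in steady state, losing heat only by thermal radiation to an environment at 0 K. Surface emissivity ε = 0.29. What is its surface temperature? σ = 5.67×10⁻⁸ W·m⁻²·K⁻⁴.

T ≈ 55.6 K

Steady state: internal power = radiated power, P = εσA T⁴.
Radiating area A = 4πr² = 32.17 m².
T⁴ = P/(εσA) = 5.07/(0.29·5.67×10⁻⁸·32.17) = 9.585×10⁶ K⁴.
T = (9.585×10⁶)^(1/4).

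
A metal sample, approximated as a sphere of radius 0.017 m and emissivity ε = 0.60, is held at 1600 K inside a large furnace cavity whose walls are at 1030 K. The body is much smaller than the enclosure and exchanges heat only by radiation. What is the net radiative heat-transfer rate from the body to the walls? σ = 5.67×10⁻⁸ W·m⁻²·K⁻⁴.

P_net ≈ 671 W

For a small grey body in a large enclosure: P_net = εσA(T_body⁴ − T_wall⁴).
A = 4πr² = 0.003632 m²; T_body⁴ − T_wall⁴ = 6.554×10¹² − 1.126×10¹² = 5.428×10¹² K⁴.
|P_net| = 0.60·5.67×10⁻⁸·0.003632·5.428×10¹².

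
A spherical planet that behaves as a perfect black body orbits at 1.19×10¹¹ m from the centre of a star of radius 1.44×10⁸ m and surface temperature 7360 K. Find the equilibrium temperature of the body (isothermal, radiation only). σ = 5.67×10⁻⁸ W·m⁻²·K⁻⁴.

T ≈ 181 K

The star's surface emits σT_*⁴; at distance d the flux is S = σT_*⁴(R_*/d)².
S = 5.67×10⁻⁸·(7360)⁴·(1.44×10⁸/1.19×10¹¹)² = 243.6 W/m².
For an isothermal sphere T⁴ = (1−a)S/(4σ) = 1.074×10⁹ K⁴.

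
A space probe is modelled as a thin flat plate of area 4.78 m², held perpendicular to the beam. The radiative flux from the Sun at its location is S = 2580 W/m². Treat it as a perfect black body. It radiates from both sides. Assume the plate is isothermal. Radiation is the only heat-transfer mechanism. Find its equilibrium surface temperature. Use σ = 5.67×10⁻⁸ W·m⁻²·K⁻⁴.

At equilibrium, absorbed power = emitted power.
Absorbing cross-section = A = 4.780 m²; emitting surface = 2A = 9.560 m² (ratio 2).
S·A_cross = εσ·A_surf·T⁴  ⇒  T⁴ = S/(2σ).
T⁴ = 1.00·2580/(2·5.67×10⁻⁸) = 2.275×10¹⁰ K⁴.
T = (2.275×10¹⁰)^(1/4).

T ≈ 388 K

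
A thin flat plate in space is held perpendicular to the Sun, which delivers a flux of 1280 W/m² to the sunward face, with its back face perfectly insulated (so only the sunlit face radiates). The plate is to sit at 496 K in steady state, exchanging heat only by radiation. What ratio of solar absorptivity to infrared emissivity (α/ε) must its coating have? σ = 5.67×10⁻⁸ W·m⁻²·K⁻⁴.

α/ε ≈ 2.68

Balance: αS·A = εσ·1A·T⁴ ⇒ α/ε = σT⁴/S.
α/ε = 5.67×10⁻⁸·(496)⁴/1280 = 5.67×10⁻⁸·6.052×10¹⁰/1280.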